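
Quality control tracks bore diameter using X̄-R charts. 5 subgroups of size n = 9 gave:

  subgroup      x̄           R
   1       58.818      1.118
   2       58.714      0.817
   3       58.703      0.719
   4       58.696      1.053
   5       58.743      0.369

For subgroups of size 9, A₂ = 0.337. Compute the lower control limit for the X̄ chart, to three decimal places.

X̄̄ = (58.818 + 58.714 + 58.703 + 58.696 + 58.743) / 5 = 293.6740 / 5 = 58.7348
R̄ = (1.118 + 0.817 + 0.719 + 1.053 + 0.369) / 5 = 4.0760 / 5 = 0.8152
LCL = X̄̄ − A₂·R̄ = 58.7348 − 0.337 × 0.8152 = 58.4601

58.460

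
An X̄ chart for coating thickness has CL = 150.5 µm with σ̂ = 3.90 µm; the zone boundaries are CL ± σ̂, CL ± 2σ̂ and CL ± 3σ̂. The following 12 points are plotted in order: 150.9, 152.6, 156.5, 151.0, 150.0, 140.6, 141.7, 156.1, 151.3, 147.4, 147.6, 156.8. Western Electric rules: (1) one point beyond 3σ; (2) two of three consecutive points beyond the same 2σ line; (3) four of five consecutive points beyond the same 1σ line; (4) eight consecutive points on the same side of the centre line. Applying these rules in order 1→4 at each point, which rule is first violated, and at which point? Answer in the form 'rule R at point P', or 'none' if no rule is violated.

rule 2 at point 7

Zone of each point (C = within 1σ̂, B = 1σ̂–2σ̂, A = 2σ̂–3σ̂, * = beyond 3σ̂; sign = side of CL): 1:+C, 2:+C, 3:+B, 4:+C, 5:-C, 6:-A, 7:-A, 8:+B, 9:+C, 10:-C, 11:-C, 12:+B
Rule 2 (two of three consecutive points beyond the same 2σ limit) is satisfied at point 7.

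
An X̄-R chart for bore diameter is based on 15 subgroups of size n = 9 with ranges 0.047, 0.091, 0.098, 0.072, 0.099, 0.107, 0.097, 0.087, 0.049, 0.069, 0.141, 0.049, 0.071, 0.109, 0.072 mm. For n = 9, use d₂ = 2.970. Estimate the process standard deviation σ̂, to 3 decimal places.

R̄ = (0.047 + 0.091 + 0.098 + 0.072 + 0.099 + 0.107 + 0.097 + 0.087 + 0.049 + 0.069 + 0.141 + 0.049 + 0.071 + 0.109 + 0.072) / 15 = 0.0839
σ̂ = R̄ / d₂ = 0.0839 / 2.970 = 0.0282

0.028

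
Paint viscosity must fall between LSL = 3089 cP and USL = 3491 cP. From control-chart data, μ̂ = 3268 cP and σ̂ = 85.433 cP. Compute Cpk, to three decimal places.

0.698

Cpu = (USL − μ̂) / (3σ̂) = (3491 − 3268) / (3 × 85.433) = 0.8701; Cpl = (μ̂ − LSL) / (3σ̂) = (3268 − 3089) / (3 × 85.433) = 0.6984; Cpk = min(Cpu, Cpl) = 0.6984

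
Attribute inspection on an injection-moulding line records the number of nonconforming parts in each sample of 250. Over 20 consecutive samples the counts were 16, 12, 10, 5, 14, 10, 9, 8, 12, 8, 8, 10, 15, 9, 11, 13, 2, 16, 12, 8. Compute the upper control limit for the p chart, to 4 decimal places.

0.0795

p̄ = Σdᵢ / (k·n) = 208 / (20 × 250) = 0.04160
UCL = p̄ + 3·√(p̄(1−p̄)/n) = 0.04160 + 3 × √(0.04160×0.95840/250) = 0.04160 + 3 × 0.01263 = 0.07949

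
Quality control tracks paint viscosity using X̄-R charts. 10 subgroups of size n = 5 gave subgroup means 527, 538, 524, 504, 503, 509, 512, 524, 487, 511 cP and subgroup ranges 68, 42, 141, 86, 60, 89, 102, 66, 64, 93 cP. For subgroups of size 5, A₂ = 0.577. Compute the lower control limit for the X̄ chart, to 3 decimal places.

X̄̄ = (527 + 538 + 524 + 504 + 503 + 509 + 512 + 524 + 487 + 511) / 10 = 5139.0000 / 10 = 513.9000
R̄ = (68 + 42 + 141 + 86 + 60 + 89 + 102 + 66 + 64 + 93) / 10 = 811.0000 / 10 = 81.1000
LCL = X̄̄ − A₂·R̄ = 513.9000 − 0.577 × 81.1000 = 467.1053

467.105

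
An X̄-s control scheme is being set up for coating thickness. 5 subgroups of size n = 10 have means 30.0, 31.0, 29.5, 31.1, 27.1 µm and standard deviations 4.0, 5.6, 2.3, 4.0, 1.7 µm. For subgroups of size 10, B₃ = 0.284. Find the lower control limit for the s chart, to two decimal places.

1.00

s̄ = (4.0 + 5.6 + 2.3 + 4.0 + 1.7) / 5 = 3.5200
LCL_s = B₃·s̄ = 0.284 × 3.5200 = 0.9997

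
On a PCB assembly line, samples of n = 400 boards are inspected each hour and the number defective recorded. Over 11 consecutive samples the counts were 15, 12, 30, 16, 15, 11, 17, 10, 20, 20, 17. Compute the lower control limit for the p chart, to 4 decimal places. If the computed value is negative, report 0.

0.0116

p̄ = Σdᵢ / (k·n) = 183 / (11 × 400) = 0.04159
LCL = p̄ − 3·√(p̄(1−p̄)/n) = 0.04159 − 3 × 0.00998 = 0.01164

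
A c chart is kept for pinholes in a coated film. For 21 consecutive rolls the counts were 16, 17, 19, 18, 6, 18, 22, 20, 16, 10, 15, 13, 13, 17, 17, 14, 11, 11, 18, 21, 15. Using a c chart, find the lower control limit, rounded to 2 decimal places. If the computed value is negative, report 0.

c̄ = (16 + 17 + 19 + 18 + 6 + 18 + 22 + 20 + 16 + 10 + 15 + 13 + 13 + 17 + 17 + 14 + 11 + 11 + 18 + 21 + 15) / 21 = 327 / 21 = 15.5714
LCL = c̄ − 3√c̄ = 15.5714 − 3 × 3.9461 = 3.7332

3.73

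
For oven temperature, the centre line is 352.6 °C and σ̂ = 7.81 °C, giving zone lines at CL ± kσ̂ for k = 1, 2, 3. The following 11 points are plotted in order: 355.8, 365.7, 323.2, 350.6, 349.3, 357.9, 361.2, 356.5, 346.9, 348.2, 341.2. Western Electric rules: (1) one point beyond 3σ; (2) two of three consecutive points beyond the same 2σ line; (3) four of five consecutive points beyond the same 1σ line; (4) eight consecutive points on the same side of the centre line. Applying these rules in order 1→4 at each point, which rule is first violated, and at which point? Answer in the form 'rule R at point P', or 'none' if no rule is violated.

rule 1 at point 3

Zone of each point (C = within 1σ̂, B = 1σ̂–2σ̂, A = 2σ̂–3σ̂, * = beyond 3σ̂; sign = side of CL): 1:+C, 2:+B, 3:-*, 4:-C, 5:-C, 6:+C, 7:+B, 8:+C, 9:-C, 10:-C, 11:-B
Rule 1 (one point beyond the 3σ limits) is satisfied at point 3.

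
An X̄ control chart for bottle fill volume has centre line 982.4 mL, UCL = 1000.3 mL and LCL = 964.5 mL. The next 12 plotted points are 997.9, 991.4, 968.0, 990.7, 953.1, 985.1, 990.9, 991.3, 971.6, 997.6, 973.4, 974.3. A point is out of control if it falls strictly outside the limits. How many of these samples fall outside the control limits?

Compare each point to [964.5, 1000.3]: sample 5 = 953.1 < LCL.

1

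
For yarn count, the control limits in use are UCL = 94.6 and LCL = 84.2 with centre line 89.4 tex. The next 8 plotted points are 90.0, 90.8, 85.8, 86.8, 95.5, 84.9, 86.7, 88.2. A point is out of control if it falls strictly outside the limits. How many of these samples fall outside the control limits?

1

Compare each point to [84.2, 94.6]: sample 5 = 95.5 > UCL.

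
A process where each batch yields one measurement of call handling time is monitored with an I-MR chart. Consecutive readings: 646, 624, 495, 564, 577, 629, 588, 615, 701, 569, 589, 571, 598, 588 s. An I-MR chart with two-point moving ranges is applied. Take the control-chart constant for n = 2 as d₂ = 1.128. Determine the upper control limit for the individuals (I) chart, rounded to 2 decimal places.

X̄ = (646 + 624 + 495 + 564 + 577 + 629 + 588 + 615 + 701 + 569 + 589 + 571 + 598 + 588) / 14 = 596.7143
Moving ranges: 22, 129, 69, 13, 52, 41, 27, 86, 132, 20, 18, 27, 10; M̄R̄ = 646.0000 / 13 = 49.6923
UCL = X̄ + 3·M̄R̄/d₂ = 596.7143 + 3 × 49.6923 / 1.128 = 728.8747

728.87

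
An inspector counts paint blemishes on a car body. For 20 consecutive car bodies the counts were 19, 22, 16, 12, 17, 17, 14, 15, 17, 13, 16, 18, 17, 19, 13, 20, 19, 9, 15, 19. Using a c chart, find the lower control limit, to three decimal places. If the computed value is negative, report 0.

c̄ = (19 + 22 + 16 + 12 + 17 + 17 + 14 + 15 + 17 + 13 + 16 + 18 + 17 + 19 + 13 + 20 + 19 + 9 + 15 + 19) / 20 = 327 / 20 = 16.3500
LCL = c̄ − 3√c̄ = 16.3500 − 3 × 4.0435 = 4.2195

4.219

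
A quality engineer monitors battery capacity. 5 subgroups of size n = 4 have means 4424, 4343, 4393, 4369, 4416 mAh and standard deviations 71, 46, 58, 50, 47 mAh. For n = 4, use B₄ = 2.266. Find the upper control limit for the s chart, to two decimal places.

s̄ = (71 + 46 + 58 + 50 + 47) / 5 = 54.4000
UCL_s = B₄·s̄ = 2.266 × 54.4000 = 123.2704

123.27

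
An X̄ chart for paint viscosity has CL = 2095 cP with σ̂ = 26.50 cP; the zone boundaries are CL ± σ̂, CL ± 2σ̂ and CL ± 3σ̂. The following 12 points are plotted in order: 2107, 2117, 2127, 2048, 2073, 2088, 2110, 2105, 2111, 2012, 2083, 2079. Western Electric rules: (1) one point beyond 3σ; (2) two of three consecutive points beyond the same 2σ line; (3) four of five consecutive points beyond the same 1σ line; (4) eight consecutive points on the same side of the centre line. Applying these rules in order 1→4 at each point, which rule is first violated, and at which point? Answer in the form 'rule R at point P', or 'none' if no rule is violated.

rule 1 at point 10

Zone of each point (C = within 1σ̂, B = 1σ̂–2σ̂, A = 2σ̂–3σ̂, * = beyond 3σ̂; sign = side of CL): 1:+C, 2:+C, 3:+B, 4:-B, 5:-C, 6:-C, 7:+C, 8:+C, 9:+C, 10:-*, 11:-C, 12:-C
Rule 1 (one point beyond the 3σ limits) is satisfied at point 10.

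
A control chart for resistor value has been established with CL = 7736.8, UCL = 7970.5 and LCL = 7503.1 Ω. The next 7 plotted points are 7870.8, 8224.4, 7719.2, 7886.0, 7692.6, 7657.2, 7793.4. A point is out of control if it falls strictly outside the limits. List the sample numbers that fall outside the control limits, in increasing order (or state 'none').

2

Compare each point to [7503.1, 7970.5]: sample 2 = 8224.4 > UCL.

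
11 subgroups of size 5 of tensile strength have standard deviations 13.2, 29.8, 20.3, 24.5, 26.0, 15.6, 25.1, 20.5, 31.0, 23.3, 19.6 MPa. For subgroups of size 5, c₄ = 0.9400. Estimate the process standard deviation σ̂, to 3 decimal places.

24.072

s̄ = (13.2 + 29.8 + 20.3 + 24.5 + 26.0 + 15.6 + 25.1 + 20.5 + 31.0 + 23.3 + 19.6) / 11 = 22.6273
σ̂ = s̄ / c₄ = 22.6273 / 0.9400 = 24.0716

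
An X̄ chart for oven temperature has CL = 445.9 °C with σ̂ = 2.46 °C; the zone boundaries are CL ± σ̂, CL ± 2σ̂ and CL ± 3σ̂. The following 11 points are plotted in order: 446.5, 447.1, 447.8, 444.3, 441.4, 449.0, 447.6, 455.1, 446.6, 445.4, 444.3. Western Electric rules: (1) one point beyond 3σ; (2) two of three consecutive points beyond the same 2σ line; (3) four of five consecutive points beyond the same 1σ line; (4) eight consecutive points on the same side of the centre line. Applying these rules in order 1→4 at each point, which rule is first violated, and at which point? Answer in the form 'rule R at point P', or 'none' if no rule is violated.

Zone of each point (C = within 1σ̂, B = 1σ̂–2σ̂, A = 2σ̂–3σ̂, * = beyond 3σ̂; sign = side of CL): 1:+C, 2:+C, 3:+C, 4:-C, 5:-B, 6:+B, 7:+C, 8:+*, 9:+C, 10:-C, 11:-C
Rule 1 (one point beyond the 3σ limits) is satisfied at point 8.

rule 1 at point 8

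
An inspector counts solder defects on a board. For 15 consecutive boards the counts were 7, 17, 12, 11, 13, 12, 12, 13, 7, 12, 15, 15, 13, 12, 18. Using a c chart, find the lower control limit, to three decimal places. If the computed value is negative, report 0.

c̄ = (7 + 17 + 12 + 11 + 13 + 12 + 12 + 13 + 7 + 12 + 15 + 15 + 13 + 12 + 18) / 15 = 189 / 15 = 12.6000
LCL = c̄ − 3√c̄ = 12.6000 − 3 × 3.5496 = 1.9511

1.951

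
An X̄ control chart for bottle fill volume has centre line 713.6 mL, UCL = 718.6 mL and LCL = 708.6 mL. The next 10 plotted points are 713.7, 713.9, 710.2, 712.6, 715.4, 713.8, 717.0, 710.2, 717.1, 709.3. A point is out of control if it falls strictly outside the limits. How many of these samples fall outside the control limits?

All 10 points lie within [708.6, 718.6].

0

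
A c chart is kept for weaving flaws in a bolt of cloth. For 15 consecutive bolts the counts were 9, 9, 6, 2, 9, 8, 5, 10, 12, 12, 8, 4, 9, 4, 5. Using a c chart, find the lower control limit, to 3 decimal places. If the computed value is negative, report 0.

c̄ = (9 + 9 + 6 + 2 + 9 + 8 + 5 + 10 + 12 + 12 + 8 + 4 + 9 + 4 + 5) / 15 = 112 / 15 = 7.4667
LCL = c̄ − 3√c̄ = 7.4667 − 3 × 2.7325 = -0.7309 → 0 (cannot be negative)

0.000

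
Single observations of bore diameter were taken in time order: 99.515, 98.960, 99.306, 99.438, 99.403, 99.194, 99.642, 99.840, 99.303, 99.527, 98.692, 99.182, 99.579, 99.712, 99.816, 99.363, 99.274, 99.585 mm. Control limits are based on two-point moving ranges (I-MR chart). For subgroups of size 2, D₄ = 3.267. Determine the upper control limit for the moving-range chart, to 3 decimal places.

Moving ranges: 0.555, 0.346, 0.132, 0.035, 0.209, 0.448, 0.198, 0.537, 0.224, 0.835, 0.490, 0.397, 0.133, 0.104, 0.453, 0.089, 0.311; M̄R̄ = 5.4960 / 17 = 0.3233
UCL_MR = D₄·M̄R̄ = 3.267 × 0.3233 = 1.0562

1.056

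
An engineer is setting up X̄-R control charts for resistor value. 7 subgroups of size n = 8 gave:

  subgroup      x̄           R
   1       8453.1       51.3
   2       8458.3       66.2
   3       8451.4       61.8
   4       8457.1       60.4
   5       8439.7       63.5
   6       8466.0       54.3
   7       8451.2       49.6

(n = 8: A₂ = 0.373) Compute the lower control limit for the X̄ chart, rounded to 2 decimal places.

8432.14

X̄̄ = (8453.1 + 8458.3 + 8451.4 + 8457.1 + 8439.7 + 8466.0 + 8451.2) / 7 = 59176.8000 / 7 = 8453.8286
R̄ = (51.3 + 66.2 + 61.8 + 60.4 + 63.5 + 54.3 + 49.6) / 7 = 407.1000 / 7 = 58.1571
LCL = X̄̄ − A₂·R̄ = 8453.8286 − 0.373 × 58.1571 = 8432.1360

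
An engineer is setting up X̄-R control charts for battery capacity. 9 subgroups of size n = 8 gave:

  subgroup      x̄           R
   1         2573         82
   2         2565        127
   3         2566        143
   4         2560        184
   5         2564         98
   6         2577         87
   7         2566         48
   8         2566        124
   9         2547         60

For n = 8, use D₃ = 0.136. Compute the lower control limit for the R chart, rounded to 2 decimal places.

14.40

R̄ = (82 + 127 + 143 + 184 + 98 + 87 + 48 + 124 + 60) / 9 = 953.0000 / 9 = 105.8889
LCL_R = D₃·R̄ = 0.136 × 105.8889 = 14.4009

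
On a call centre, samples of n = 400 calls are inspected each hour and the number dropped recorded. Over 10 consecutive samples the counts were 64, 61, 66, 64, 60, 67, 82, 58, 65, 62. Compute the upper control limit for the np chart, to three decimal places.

p̄ = Σdᵢ / (k·n) = 649 / (10 × 400) = 0.16225
UCL = np̄ + 3·√(np̄(1−p̄)) = 64.9000 + 3 × √(64.9000×0.83775) = 64.9000 + 3 × 7.3736 = 87.0208

87.021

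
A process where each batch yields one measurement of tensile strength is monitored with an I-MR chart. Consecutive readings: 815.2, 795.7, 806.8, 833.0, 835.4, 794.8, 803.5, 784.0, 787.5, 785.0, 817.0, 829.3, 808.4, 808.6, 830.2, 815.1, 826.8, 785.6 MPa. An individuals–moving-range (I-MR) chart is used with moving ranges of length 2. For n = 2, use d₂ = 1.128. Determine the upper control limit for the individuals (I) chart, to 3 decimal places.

X̄ = (815.2 + 795.7 + 806.8 + 833.0 + 835.4 + 794.8 + 803.5 + 784.0 + 787.5 + 785.0 + 817.0 + 829.3 + 808.4 + 808.6 + 830.2 + 815.1 + 826.8 + 785.6) / 18 = 808.9944
Moving ranges: 19.5, 11.1, 26.2, 2.4, 40.6, 8.7, 19.5, 3.5, 2.5, 32.0, 12.3, 20.9, 0.2, 21.6, 15.1, 11.7, 41.2; M̄R̄ = 289.0000 / 17 = 17.0000
UCL = X̄ + 3·M̄R̄/d₂ = 808.9944 + 3 × 17.0000 / 1.128 = 854.2072

854.207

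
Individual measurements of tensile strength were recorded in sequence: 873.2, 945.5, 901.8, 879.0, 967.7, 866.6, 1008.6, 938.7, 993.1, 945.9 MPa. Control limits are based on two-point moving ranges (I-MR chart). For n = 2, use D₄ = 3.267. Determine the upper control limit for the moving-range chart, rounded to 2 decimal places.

Moving ranges: 72.3, 43.7, 22.8, 88.7, 101.1, 142.0, 69.9, 54.4, 47.2; M̄R̄ = 642.1000 / 9 = 71.3444
UCL_MR = D₄·M̄R̄ = 3.267 × 71.3444 = 233.0823

233.08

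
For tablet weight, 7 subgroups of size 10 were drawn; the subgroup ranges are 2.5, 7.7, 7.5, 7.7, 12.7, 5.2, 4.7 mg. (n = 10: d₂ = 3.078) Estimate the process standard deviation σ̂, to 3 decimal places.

R̄ = (2.5 + 7.7 + 7.5 + 7.7 + 12.7 + 5.2 + 4.7) / 7 = 6.8571
σ̂ = R̄ / d₂ = 6.8571 / 3.078 = 2.2278

2.228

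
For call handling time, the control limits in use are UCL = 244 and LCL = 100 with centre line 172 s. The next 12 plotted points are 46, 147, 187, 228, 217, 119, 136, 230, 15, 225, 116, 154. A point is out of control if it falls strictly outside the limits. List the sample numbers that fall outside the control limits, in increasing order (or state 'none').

Compare each point to [100, 244]: sample 1 = 46 < LCL; sample 9 = 15 < LCL.

1, 9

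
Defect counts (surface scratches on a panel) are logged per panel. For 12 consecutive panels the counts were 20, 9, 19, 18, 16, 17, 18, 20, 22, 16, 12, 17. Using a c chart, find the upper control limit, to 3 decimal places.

29.369

c̄ = (20 + 9 + 19 + 18 + 16 + 17 + 18 + 20 + 22 + 16 + 12 + 17) / 12 = 204 / 12 = 17.0000
UCL = c̄ + 3√c̄ = 17.0000 + 3 × √17.0000 = 17.0000 + 3 × 4.1231 = 29.3693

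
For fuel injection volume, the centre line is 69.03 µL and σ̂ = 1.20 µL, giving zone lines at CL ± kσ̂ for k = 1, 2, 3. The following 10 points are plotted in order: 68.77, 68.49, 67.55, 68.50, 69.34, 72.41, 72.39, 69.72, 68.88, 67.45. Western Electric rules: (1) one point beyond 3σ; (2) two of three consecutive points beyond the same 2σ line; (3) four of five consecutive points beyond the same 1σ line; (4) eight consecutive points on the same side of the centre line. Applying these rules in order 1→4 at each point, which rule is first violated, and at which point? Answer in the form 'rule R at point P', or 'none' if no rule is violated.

Zone of each point (C = within 1σ̂, B = 1σ̂–2σ̂, A = 2σ̂–3σ̂, * = beyond 3σ̂; sign = side of CL): 1:-C, 2:-C, 3:-B, 4:-C, 5:+C, 6:+A, 7:+A, 8:+C, 9:-C, 10:-B
Rule 2 (two of three consecutive points beyond the same 2σ limit) is satisfied at point 7.

rule 2 at point 7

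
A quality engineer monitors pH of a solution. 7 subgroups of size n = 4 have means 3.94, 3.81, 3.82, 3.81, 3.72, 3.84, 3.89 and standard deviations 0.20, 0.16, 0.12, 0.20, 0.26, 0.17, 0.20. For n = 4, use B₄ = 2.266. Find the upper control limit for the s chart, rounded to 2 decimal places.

s̄ = (0.20 + 0.16 + 0.12 + 0.20 + 0.26 + 0.17 + 0.20) / 7 = 0.1871
UCL_s = B₄·s̄ = 2.266 × 0.1871 = 0.4241

0.42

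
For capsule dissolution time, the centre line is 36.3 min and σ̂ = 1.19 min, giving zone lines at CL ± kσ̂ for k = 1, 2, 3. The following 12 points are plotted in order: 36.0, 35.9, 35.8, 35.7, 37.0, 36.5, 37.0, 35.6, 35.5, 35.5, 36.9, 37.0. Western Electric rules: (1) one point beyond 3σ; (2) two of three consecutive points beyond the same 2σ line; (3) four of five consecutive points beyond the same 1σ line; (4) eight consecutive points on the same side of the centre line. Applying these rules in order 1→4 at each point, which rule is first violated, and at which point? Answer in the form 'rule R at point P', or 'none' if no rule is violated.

none

Zone of each point (C = within 1σ̂, B = 1σ̂–2σ̂, A = 2σ̂–3σ̂, * = beyond 3σ̂; sign = side of CL): 1:-C, 2:-C, 3:-C, 4:-C, 5:+C, 6:+C, 7:+C, 8:-C, 9:-C, 10:-C, 11:+C, 12:+C
No rule fires across all 12 points.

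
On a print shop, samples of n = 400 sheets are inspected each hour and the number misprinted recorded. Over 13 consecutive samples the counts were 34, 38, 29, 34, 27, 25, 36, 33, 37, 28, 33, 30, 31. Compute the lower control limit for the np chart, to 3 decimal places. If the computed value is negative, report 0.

p̄ = Σdᵢ / (k·n) = 415 / (13 × 400) = 0.07981
LCL = np̄ − 3·√(np̄(1−p̄)) = 31.9231 − 3 × 5.4199 = 15.6634

15.663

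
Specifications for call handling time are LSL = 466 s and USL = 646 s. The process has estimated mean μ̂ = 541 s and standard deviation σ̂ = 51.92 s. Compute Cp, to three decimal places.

0.578

Cp = (USL − LSL) / (6σ̂) = (646 − 466) / (6 × 51.92) = 180.0000 / 311.5200 = 0.5778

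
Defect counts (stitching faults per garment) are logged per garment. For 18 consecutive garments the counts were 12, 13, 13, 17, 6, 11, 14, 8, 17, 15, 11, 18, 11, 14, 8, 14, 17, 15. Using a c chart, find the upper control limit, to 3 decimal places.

23.817

c̄ = (12 + 13 + 13 + 17 + 6 + 11 + 14 + 8 + 17 + 15 + 11 + 18 + 11 + 14 + 8 + 14 + 17 + 15) / 18 = 234 / 18 = 13.0000
UCL = c̄ + 3√c̄ = 13.0000 + 3 × √13.0000 = 13.0000 + 3 × 3.6056 = 23.8167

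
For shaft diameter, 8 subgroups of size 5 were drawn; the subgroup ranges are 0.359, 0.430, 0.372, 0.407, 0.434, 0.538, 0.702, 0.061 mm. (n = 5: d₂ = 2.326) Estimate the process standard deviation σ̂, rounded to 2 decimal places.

R̄ = (0.359 + 0.430 + 0.372 + 0.407 + 0.434 + 0.538 + 0.702 + 0.061) / 8 = 0.4129
σ̂ = R̄ / d₂ = 0.4129 / 2.326 = 0.1775

0.18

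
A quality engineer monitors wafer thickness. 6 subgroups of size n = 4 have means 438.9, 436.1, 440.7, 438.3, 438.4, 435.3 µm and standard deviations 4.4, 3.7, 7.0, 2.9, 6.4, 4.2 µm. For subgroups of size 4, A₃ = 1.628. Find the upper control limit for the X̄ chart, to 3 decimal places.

X̄̄ = (438.9 + 436.1 + 440.7 + 438.3 + 438.4 + 435.3) / 6 = 437.9500
s̄ = (4.4 + 3.7 + 7.0 + 2.9 + 6.4 + 4.2) / 6 = 4.7667
UCL = X̄̄ + A₃·s̄ = 437.9500 + 1.628 × 4.7667 = 445.7101

445.710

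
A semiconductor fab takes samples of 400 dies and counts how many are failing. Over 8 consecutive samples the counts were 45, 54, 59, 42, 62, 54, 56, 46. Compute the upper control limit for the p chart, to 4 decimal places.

p̄ = Σdᵢ / (k·n) = 418 / (8 × 400) = 0.13062
UCL = p̄ + 3·√(p̄(1−p̄)/n) = 0.13062 + 3 × √(0.13062×0.86938/400) = 0.13062 + 3 × 0.01685 = 0.18117

0.1812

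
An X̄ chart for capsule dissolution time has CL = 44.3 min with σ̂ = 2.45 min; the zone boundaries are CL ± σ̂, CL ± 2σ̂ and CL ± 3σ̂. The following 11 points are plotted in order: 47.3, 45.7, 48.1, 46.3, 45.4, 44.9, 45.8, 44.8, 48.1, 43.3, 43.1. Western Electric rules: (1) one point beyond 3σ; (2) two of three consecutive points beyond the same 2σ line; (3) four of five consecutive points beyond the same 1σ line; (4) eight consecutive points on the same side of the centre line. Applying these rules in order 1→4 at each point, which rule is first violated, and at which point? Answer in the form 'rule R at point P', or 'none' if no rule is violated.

Zone of each point (C = within 1σ̂, B = 1σ̂–2σ̂, A = 2σ̂–3σ̂, * = beyond 3σ̂; sign = side of CL): 1:+B, 2:+C, 3:+B, 4:+C, 5:+C, 6:+C, 7:+C, 8:+C, 9:+B, 10:-C, 11:-C
Rule 4 (eight consecutive points on the same side of the centre line) is satisfied at point 8.

rule 4 at point 8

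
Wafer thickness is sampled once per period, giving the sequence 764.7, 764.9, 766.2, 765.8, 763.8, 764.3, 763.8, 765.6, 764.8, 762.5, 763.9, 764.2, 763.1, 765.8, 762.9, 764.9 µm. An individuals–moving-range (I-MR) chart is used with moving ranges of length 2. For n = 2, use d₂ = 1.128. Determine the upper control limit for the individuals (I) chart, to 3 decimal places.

X̄ = (764.7 + 764.9 + 766.2 + 765.8 + 763.8 + 764.3 + 763.8 + 765.6 + 764.8 + 762.5 + 763.9 + 764.2 + 763.1 + 765.8 + 762.9 + 764.9) / 16 = 764.4500
Moving ranges: 0.2, 1.3, 0.4, 2.0, 0.5, 0.5, 1.8, 0.8, 2.3, 1.4, 0.3, 1.1, 2.7, 2.9, 2.0; M̄R̄ = 20.2000 / 15 = 1.3467
UCL = X̄ + 3·M̄R̄/d₂ = 764.4500 + 3 × 1.3467 / 1.128 = 768.0316

768.032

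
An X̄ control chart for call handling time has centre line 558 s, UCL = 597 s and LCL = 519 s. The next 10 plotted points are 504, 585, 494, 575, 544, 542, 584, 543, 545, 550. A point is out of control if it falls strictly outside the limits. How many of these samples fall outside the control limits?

Compare each point to [519, 597]: sample 1 = 504 < LCL; sample 3 = 494 < LCL.

2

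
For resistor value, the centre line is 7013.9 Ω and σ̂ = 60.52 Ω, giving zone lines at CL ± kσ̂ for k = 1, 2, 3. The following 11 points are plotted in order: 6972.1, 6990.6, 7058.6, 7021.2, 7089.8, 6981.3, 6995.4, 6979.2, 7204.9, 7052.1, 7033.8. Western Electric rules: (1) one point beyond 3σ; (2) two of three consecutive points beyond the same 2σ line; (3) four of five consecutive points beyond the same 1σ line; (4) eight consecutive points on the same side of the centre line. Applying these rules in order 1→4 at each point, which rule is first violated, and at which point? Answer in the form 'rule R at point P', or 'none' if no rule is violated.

rule 1 at point 9

Zone of each point (C = within 1σ̂, B = 1σ̂–2σ̂, A = 2σ̂–3σ̂, * = beyond 3σ̂; sign = side of CL): 1:-C, 2:-C, 3:+C, 4:+C, 5:+B, 6:-C, 7:-C, 8:-C, 9:+*, 10:+C, 11:+C
Rule 1 (one point beyond the 3σ limits) is satisfied at point 9.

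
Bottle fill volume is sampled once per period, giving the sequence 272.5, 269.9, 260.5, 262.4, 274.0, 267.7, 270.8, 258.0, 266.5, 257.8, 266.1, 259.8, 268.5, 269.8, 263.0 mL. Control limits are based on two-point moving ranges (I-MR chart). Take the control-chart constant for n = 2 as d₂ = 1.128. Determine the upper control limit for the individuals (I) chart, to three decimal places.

X̄ = (272.5 + 269.9 + 260.5 + 262.4 + 274.0 + 267.7 + 270.8 + 258.0 + 266.5 + 257.8 + 266.1 + 259.8 + 268.5 + 269.8 + 263.0) / 15 = 265.8200
Moving ranges: 2.6, 9.4, 1.9, 11.6, 6.3, 3.1, 12.8, 8.5, 8.7, 8.3, 6.3, 8.7, 1.3, 6.8; M̄R̄ = 96.3000 / 14 = 6.8786
UCL = X̄ + 3·M̄R̄/d₂ = 265.8200 + 3 × 6.8786 / 1.128 = 284.1141

284.114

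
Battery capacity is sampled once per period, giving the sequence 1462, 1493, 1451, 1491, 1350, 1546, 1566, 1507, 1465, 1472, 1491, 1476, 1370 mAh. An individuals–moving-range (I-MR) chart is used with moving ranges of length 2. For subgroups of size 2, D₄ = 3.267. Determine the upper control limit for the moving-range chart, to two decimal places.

Moving ranges: 31, 42, 40, 141, 196, 20, 59, 42, 7, 19, 15, 106; M̄R̄ = 718.0000 / 12 = 59.8333
UCL_MR = D₄·M̄R̄ = 3.267 × 59.8333 = 195.4755

195.48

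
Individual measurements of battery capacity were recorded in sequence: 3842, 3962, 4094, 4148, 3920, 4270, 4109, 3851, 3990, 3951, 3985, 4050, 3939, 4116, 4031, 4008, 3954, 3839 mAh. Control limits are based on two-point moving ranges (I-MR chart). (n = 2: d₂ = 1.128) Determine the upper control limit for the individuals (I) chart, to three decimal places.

X̄ = (3842 + 3962 + 4094 + 4148 + 3920 + 4270 + 4109 + 3851 + 3990 + 3951 + 3985 + 4050 + 3939 + 4116 + 4031 + 4008 + 3954 + 3839) / 18 = 4003.2778
Moving ranges: 120, 132, 54, 228, 350, 161, 258, 139, 39, 34, 65, 111, 177, 85, 23, 54, 115; M̄R̄ = 2145.0000 / 17 = 126.1765
UCL = X̄ + 3·M̄R̄/d₂ = 4003.2778 + 3 × 126.1765 / 1.128 = 4338.8535

4338.853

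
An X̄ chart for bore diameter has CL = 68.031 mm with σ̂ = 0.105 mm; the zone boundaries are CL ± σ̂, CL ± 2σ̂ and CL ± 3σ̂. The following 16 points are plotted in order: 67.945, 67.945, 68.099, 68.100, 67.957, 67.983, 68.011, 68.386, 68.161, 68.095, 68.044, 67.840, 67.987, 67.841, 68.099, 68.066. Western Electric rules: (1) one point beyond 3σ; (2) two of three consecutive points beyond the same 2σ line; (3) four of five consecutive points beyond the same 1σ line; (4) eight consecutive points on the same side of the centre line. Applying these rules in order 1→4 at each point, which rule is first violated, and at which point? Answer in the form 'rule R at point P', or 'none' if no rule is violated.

rule 1 at point 8

Zone of each point (C = within 1σ̂, B = 1σ̂–2σ̂, A = 2σ̂–3σ̂, * = beyond 3σ̂; sign = side of CL): 1:-C, 2:-C, 3:+C, 4:+C, 5:-C, 6:-C, 7:-C, 8:+*, 9:+B, 10:+C, 11:+C, 12:-B, 13:-C, 14:-B, 15:+C, 16:+C
Rule 1 (one point beyond the 3σ limits) is satisfied at point 8.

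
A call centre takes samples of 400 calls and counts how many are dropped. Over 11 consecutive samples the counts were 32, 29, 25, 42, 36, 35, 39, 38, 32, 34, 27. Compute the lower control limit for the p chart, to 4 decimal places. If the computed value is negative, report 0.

p̄ = Σdᵢ / (k·n) = 369 / (11 × 400) = 0.08386
LCL = p̄ − 3·√(p̄(1−p̄)/n) = 0.08386 − 3 × 0.01386 = 0.04229

0.0423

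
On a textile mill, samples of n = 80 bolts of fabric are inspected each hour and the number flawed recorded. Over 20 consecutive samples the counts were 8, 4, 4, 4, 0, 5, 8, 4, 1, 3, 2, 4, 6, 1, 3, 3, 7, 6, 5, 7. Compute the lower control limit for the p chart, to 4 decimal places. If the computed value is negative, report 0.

p̄ = Σdᵢ / (k·n) = 85 / (20 × 80) = 0.05312
LCL = p̄ − 3·√(p̄(1−p̄)/n) = 0.05312 − 3 × 0.02508 = -0.02210 → 0 (negative, so LCL = 0)

0.0000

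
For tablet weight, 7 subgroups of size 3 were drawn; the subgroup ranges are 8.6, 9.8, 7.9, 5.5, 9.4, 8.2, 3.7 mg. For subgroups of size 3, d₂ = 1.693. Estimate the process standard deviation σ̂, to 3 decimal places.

4.481

R̄ = (8.6 + 9.8 + 7.9 + 5.5 + 9.4 + 8.2 + 3.7) / 7 = 7.5857
σ̂ = R̄ / d₂ = 7.5857 / 1.693 = 4.4806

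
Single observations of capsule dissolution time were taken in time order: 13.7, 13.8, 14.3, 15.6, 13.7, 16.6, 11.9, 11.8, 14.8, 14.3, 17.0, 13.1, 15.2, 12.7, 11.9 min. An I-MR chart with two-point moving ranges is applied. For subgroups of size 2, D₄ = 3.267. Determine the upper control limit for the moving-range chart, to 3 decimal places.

Moving ranges: 0.1, 0.5, 1.3, 1.9, 2.9, 4.7, 0.1, 3.0, 0.5, 2.7, 3.9, 2.1, 2.5, 0.8; M̄R̄ = 27.0000 / 14 = 1.9286
UCL_MR = D₄·M̄R̄ = 3.267 × 1.9286 = 6.3006

6.301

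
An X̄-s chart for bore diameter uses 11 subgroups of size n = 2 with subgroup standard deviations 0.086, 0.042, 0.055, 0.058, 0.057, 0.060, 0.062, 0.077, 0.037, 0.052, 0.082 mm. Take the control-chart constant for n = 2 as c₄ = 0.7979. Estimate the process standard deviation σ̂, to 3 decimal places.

s̄ = (0.086 + 0.042 + 0.055 + 0.058 + 0.057 + 0.060 + 0.062 + 0.077 + 0.037 + 0.052 + 0.082) / 11 = 0.0607
σ̂ = s̄ / c₄ = 0.0607 / 0.7979 = 0.0761

0.076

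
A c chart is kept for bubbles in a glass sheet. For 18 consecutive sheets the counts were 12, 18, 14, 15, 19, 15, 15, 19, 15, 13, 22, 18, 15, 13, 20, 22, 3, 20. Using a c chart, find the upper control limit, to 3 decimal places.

c̄ = (12 + 18 + 14 + 15 + 19 + 15 + 15 + 19 + 15 + 13 + 22 + 18 + 15 + 13 + 20 + 22 + 3 + 20) / 18 = 288 / 18 = 16.0000
UCL = c̄ + 3√c̄ = 16.0000 + 3 × √16.0000 = 16.0000 + 3 × 4.0000 = 28.0000

28.000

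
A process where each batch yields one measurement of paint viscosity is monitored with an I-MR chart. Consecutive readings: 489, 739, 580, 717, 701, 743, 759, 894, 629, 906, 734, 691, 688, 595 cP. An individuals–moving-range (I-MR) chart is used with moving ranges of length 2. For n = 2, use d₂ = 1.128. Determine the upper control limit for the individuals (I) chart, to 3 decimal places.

1033.612

X̄ = (489 + 739 + 580 + 717 + 701 + 743 + 759 + 894 + 629 + 906 + 734 + 691 + 688 + 595) / 14 = 704.6429
Moving ranges: 250, 159, 137, 16, 42, 16, 135, 265, 277, 172, 43, 3, 93; M̄R̄ = 1608.0000 / 13 = 123.6923
UCL = X̄ + 3·M̄R̄/d₂ = 704.6429 + 3 × 123.6923 / 1.128 = 1033.6118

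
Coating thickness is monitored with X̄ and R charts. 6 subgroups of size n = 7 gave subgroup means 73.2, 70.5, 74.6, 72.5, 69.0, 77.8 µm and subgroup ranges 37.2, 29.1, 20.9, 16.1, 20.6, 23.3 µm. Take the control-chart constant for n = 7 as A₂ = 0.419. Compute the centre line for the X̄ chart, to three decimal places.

72.933

X̄̄ = (73.2 + 70.5 + 74.6 + 72.5 + 69.0 + 77.8) / 6 = 437.6000 / 6 = 72.9333
CL = X̄̄ = 72.9333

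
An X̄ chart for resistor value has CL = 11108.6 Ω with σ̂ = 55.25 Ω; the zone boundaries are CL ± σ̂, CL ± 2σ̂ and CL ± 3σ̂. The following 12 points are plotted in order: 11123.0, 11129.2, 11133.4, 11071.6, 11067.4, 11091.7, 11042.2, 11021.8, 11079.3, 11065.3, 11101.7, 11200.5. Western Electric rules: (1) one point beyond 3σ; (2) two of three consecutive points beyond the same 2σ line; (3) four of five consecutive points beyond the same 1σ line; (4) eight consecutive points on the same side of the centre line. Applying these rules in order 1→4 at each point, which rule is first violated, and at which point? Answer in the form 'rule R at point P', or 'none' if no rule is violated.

Zone of each point (C = within 1σ̂, B = 1σ̂–2σ̂, A = 2σ̂–3σ̂, * = beyond 3σ̂; sign = side of CL): 1:+C, 2:+C, 3:+C, 4:-C, 5:-C, 6:-C, 7:-B, 8:-B, 9:-C, 10:-C, 11:-C, 12:+B
Rule 4 (eight consecutive points on the same side of the centre line) is satisfied at point 11.

rule 4 at point 11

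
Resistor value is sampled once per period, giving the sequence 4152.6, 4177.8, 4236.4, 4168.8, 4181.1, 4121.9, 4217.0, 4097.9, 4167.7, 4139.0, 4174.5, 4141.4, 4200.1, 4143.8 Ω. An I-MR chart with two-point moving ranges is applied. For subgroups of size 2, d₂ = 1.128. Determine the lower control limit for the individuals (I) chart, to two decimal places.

4018.58

X̄ = (4152.6 + 4177.8 + 4236.4 + 4168.8 + 4181.1 + 4121.9 + 4217.0 + 4097.9 + 4167.7 + 4139.0 + 4174.5 + 4141.4 + 4200.1 + 4143.8) / 14 = 4165.7143
Moving ranges: 25.2, 58.6, 67.6, 12.3, 59.2, 95.1, 119.1, 69.8, 28.7, 35.5, 33.1, 58.7, 56.3; M̄R̄ = 719.2000 / 13 = 55.3231
LCL = X̄ − 3·M̄R̄/d₂ = 4165.7143 − 3 × 55.3231 / 1.128 = 4018.5784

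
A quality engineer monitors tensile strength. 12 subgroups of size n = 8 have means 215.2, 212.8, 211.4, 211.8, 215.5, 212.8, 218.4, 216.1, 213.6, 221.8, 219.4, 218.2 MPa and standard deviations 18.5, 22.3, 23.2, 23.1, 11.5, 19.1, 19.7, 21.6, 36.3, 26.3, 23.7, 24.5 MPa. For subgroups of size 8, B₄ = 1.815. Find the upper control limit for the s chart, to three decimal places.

s̄ = (18.5 + 22.3 + 23.2 + 23.1 + 11.5 + 19.1 + 19.7 + 21.6 + 36.3 + 26.3 + 23.7 + 24.5) / 12 = 22.4833
UCL_s = B₄·s̄ = 1.815 × 22.4833 = 40.8073

40.807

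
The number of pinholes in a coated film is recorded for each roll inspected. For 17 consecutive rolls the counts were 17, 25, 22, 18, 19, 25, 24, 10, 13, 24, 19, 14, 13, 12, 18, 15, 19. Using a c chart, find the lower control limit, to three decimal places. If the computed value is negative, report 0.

c̄ = (17 + 25 + 22 + 18 + 19 + 25 + 24 + 10 + 13 + 24 + 19 + 14 + 13 + 12 + 18 + 15 + 19) / 17 = 307 / 17 = 18.0588
LCL = c̄ − 3√c̄ = 18.0588 − 3 × 4.2496 = 5.3101

5.310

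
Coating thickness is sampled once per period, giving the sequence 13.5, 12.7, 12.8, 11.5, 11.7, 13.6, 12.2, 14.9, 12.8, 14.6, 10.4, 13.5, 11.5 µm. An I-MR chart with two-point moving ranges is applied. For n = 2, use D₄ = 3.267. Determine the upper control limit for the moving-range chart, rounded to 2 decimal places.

5.88

Moving ranges: 0.8, 0.1, 1.3, 0.2, 1.9, 1.4, 2.7, 2.1, 1.8, 4.2, 3.1, 2.0; M̄R̄ = 21.6000 / 12 = 1.8000
UCL_MR = D₄·M̄R̄ = 3.267 × 1.8000 = 5.8806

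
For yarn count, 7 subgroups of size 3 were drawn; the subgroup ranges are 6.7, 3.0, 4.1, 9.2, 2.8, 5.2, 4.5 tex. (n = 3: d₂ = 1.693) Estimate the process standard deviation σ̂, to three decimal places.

2.996

R̄ = (6.7 + 3.0 + 4.1 + 9.2 + 2.8 + 5.2 + 4.5) / 7 = 5.0714
σ̂ = R̄ / d₂ = 5.0714 / 1.693 = 2.9955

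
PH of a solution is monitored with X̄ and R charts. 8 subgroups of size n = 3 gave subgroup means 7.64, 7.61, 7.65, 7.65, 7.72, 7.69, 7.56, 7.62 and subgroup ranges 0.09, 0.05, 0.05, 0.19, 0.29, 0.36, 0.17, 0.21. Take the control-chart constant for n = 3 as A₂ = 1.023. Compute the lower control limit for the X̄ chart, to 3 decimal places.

X̄̄ = (7.64 + 7.61 + 7.65 + 7.65 + 7.72 + 7.69 + 7.56 + 7.62) / 8 = 61.1400 / 8 = 7.6425
R̄ = (0.09 + 0.05 + 0.05 + 0.19 + 0.29 + 0.36 + 0.17 + 0.21) / 8 = 1.4100 / 8 = 0.1762
LCL = X̄̄ − A₂·R̄ = 7.6425 − 1.023 × 0.1762 = 7.4622

7.462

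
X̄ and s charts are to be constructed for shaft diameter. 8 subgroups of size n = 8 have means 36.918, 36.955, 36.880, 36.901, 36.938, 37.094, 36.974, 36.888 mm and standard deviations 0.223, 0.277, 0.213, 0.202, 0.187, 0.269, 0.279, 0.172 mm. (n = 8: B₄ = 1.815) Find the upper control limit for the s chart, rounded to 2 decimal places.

s̄ = (0.223 + 0.277 + 0.213 + 0.202 + 0.187 + 0.269 + 0.279 + 0.172) / 8 = 0.2278
UCL_s = B₄·s̄ = 1.815 × 0.2278 = 0.4134

0.41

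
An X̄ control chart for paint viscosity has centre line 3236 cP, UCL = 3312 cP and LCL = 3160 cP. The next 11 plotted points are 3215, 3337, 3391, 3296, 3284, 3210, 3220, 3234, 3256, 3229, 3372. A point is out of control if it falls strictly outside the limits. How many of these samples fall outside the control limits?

Compare each point to [3160, 3312]: sample 2 = 3337 > UCL; sample 3 = 3391 > UCL; sample 11 = 3372 > UCL.

3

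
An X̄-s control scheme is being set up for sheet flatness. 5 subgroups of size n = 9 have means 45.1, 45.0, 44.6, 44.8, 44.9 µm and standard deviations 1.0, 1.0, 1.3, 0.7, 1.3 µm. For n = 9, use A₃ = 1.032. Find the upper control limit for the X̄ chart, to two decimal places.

X̄̄ = (45.1 + 45.0 + 44.6 + 44.8 + 44.9) / 5 = 44.8800
s̄ = (1.0 + 1.0 + 1.3 + 0.7 + 1.3) / 5 = 1.0600
UCL = X̄̄ + A₃·s̄ = 44.8800 + 1.032 × 1.0600 = 45.9739

45.97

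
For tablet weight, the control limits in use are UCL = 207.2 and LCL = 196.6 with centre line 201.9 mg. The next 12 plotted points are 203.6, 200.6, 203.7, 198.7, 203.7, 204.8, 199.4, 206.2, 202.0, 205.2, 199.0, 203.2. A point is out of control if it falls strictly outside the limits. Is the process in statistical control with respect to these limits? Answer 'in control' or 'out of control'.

All 12 points lie within [196.6, 207.2].

in control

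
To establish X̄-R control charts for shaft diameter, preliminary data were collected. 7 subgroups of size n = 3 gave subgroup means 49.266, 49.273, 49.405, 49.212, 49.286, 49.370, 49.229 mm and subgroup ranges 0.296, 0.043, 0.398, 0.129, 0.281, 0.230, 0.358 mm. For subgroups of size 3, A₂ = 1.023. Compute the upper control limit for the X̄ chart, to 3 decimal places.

X̄̄ = (49.266 + 49.273 + 49.405 + 49.212 + 49.286 + 49.370 + 49.229) / 7 = 345.0410 / 7 = 49.2916
R̄ = (0.296 + 0.043 + 0.398 + 0.129 + 0.281 + 0.230 + 0.358) / 7 = 1.7350 / 7 = 0.2479
UCL = X̄̄ + A₂·R̄ = 49.2916 + 1.023 × 0.2479 = 49.5451

49.545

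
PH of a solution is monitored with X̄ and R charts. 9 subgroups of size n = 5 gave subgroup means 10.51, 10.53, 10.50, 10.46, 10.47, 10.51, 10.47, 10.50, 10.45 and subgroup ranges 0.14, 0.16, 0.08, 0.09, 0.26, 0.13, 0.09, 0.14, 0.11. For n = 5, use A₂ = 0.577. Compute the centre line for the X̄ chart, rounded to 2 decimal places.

10.49

X̄̄ = (10.51 + 10.53 + 10.50 + 10.46 + 10.47 + 10.51 + 10.47 + 10.50 + 10.45) / 9 = 94.4000 / 9 = 10.4889
CL = X̄̄ = 10.4889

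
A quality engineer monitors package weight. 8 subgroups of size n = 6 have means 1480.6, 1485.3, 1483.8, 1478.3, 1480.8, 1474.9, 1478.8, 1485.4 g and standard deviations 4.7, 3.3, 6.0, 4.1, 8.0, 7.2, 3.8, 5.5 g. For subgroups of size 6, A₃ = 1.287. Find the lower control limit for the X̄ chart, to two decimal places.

X̄̄ = (1480.6 + 1485.3 + 1483.8 + 1478.3 + 1480.8 + 1474.9 + 1478.8 + 1485.4) / 8 = 1480.9875
s̄ = (4.7 + 3.3 + 6.0 + 4.1 + 8.0 + 7.2 + 3.8 + 5.5) / 8 = 5.3250
LCL = X̄̄ − A₃·s̄ = 1480.9875 − 1.287 × 5.3250 = 1474.1342

1474.13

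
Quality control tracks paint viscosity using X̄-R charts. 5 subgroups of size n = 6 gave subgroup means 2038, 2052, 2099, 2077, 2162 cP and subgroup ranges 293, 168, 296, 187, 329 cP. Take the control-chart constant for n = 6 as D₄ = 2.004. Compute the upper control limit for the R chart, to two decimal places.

R̄ = (293 + 168 + 296 + 187 + 329) / 5 = 1273.0000 / 5 = 254.6000
UCL_R = D₄·R̄ = 2.004 × 254.6000 = 510.2184

510.22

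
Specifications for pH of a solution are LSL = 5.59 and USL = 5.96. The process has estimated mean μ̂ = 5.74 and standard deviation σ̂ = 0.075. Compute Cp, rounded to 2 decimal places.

0.82

Cp = (USL − LSL) / (6σ̂) = (5.96 − 5.59) / (6 × 0.075) = 0.3700 / 0.4500 = 0.8222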